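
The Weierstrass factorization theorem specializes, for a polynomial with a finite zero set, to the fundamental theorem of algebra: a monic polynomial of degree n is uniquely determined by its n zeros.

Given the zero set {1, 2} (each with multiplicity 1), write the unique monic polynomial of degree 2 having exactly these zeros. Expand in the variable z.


The polynomial is p(z) = ∏_{α ∈ S} (z − α), where S = {1, 2}.
Expanding the product yields: p(z) = z^2 -3·z + 2.
The resulting polynomial has degree 2 and real coefficients as required.

p(z) = z^2 -3·z + 2.


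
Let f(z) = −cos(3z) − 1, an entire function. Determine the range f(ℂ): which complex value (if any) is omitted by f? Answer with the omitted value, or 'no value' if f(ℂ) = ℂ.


Little Picard bounds the complement of f(ℂ) to at most one point.
cos is entire and surjective onto ℂ: for every w ∈ ℂ, cos(ζ) = w has a solution ζ ∈ ℂ (e.g., via the complex inverse arccos). With ζ = 3z this gives z = ζ/(3). Then -1·cos(3z) takes every value in -1·ℂ = ℂ, and adding -1 is a bijection of ℂ. So f is surjective and omits no value. (Note: only on the real line is cos bounded by [−1, 1].)

Omitted value: no value.


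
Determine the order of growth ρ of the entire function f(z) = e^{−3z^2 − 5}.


|e^{−3z^2 − 5}| = e^{Re(-3·z^2) + -5} ≤ e^{3|z|^2 + -5} = e^{3r^2 + -5} on |z| = r, so ρ ≤ 2. Choosing z on |z|=r so that -3·z^2 is real positive (always possible by picking arg z appropriately) gives |f(z)| = e^{3r^2 + -5}, matching the bound. The additive constant -5 does not affect log log M(r) ~ 2·log r. Hence ρ = 2.
Therefore ρ = 2.

Order ρ = 2.


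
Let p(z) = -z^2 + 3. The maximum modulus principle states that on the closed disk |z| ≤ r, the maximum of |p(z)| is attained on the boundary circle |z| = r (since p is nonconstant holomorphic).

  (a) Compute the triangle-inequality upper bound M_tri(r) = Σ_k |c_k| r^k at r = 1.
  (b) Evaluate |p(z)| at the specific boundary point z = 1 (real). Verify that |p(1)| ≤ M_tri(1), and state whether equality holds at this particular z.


Coefficients: c_0 = 3, c_1 = 0, c_2 = -1. Radius r = 1.
Part (a). Triangle bound: M_tri(r) = Σ_k |c_k| r^k
  = |3|·1^0 + |0|·1^1 + |-1|·1^2
  = 3 + 0 + 1 = 4.
This bounds M(r) := max_{|z|=r} |p(z)| from above; equality holds iff all terms c_k z^k can be made to align in phase at a single z on |z|=r.
Part (b). At z = 1 (real, on the circle |z| = r):
  p(1) = (3)·1^0 + (0)·1^1 + (-1)·1^2 = 2.
  |p(1)| = 2.
Check: |p(1)| = 2 ≤ 4 = M_tri(1). ✓ Equality does not hold at z = 1 (the coefficients have mixed signs, so the terms do not all align in phase there).

M_tri(1) = 4; |p(1)| = 2; equality at z=1: no.


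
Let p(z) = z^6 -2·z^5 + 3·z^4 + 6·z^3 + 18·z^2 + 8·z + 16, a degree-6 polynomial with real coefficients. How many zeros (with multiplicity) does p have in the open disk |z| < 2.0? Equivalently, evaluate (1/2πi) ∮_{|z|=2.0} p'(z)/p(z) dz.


The zeros of p are: (2 + 2i), (2 - 2i), (-1 + 1i), (-1 - 1i), (0 + 1i), (0 - 1i).
Their magnitudes are: 2.828, 2.828, 1.414, 1.414, 1, 1.
Zeros with |z| < R = 2.0: (-1 + 1i), (-1 - 1i), (0 + 1i), (0 - 1i).
Count = 4.
By the argument principle, (1/2πi) ∮_{|z|=R} p'(z)/p(z) dz equals exactly this count.

Number of zeros inside |z| < 2.0: 4.


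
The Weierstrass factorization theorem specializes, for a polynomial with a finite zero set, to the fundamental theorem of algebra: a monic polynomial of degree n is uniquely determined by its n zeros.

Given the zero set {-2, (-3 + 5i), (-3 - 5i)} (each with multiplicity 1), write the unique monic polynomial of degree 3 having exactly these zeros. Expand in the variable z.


The polynomial is p(z) = ∏_{α ∈ S} (z − α), where S = {-2, (-3 + 5i), (-3 - 5i)}.
Expanding the product yields: p(z) = z^3 + 8·z^2 + 46·z + 68.
Note conjugate pairs combine to real quadratics: (z − (-3+5i))(z − (-3−5i)) = z² + 6z + 34.
The resulting polynomial has degree 3 and real coefficients as required.

p(z) = z^3 + 8·z^2 + 46·z + 68.


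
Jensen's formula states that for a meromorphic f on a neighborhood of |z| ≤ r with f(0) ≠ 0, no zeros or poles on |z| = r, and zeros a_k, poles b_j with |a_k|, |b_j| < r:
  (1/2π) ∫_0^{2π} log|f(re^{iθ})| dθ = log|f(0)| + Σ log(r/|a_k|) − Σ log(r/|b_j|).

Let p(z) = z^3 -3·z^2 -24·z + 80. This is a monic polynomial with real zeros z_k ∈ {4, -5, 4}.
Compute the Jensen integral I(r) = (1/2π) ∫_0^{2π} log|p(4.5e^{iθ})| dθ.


Zeros: -5, 4, 4; r = 4.5.
Inside |z| < r: 4, 4. Outside (|z| ≥ r): -5.
p(0) = 80, so log|p(0)| = log(80) = 4.3820.
Apply Jensen: I(r) = log|p(0)| + Σ_k log(r/|z_k|), summed over zeros inside |z| < r.
  log(r/|z_k|) for z_k = 4: log(4.5/4) = 0.1178
  log(r/|z_k|) for z_k = 4: log(4.5/4) = 0.1178
  Outside zeros (-5) contribute nothing to the Jensen sum.
Sum over inside zeros: 0.2356.
I(r) = log|p(0)| + (inside sum) = 4.3820 + 0.2356 = 4.6176.
Note: since some zeros are outside |z| ≤ r, the simplified n·log(r) form does NOT apply — only the inside zeros contribute.

I(r) ≈ 4.6176.


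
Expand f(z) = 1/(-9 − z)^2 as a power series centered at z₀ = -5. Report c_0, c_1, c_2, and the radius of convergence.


Let w = z − z₀, so z = z₀ + w.
Then -9 − z = -9 − (z₀ + w) = (-9 − z₀) − w = -4 − w.
f(z) = 1/(-4 − w)^2 = (1/(-4)^2) · (1 − w/(-4))^{−2}.
By the binomial series (1−u)^{−2} = Σ_{n≥0} C(n+1, 1) u^n for |u|<1, with u = w/(-4):
  c_n = C(n+1, 1) / (-4)^(n+2).
  c_0 = 1/(-4)^2 = 1/16.
  c_1 = 2/(-4)^3 = -1/32.
  c_2 = 3/(-4)^4 = 3/256.
The series is valid for |w/d| < 1, i.e. |z − z₀| < |d|.
Radius of convergence: R = |-9 − z₀| = |-4| = 4 (distance from z₀ to the singularity z = -9).

c_0 = 1/16, c_1 = -1/32, c_2 = 3/256; R = 4.


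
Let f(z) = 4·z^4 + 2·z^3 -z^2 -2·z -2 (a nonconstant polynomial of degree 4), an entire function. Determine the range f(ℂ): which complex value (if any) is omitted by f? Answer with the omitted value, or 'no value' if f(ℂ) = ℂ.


Little Picard bounds the complement of f(ℂ) to at most one point.
For every w ∈ ℂ, the equation p(z) − w = 0 is a nonconstant polynomial in z and hence has at least one root by the fundamental theorem of algebra. So p is surjective onto ℂ, omitting no value.

Omitted value: no value.


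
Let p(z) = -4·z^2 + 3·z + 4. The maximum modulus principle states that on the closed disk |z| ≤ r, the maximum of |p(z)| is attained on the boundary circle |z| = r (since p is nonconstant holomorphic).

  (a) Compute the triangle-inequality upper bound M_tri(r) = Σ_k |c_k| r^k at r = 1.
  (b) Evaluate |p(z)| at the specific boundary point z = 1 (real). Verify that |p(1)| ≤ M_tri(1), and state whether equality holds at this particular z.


Coefficients: c_0 = 4, c_1 = 3, c_2 = -4. Radius r = 1.
Part (a). Triangle bound: M_tri(r) = Σ_k |c_k| r^k
  = |4|·1^0 + |3|·1^1 + |-4|·1^2
  = 4 + 3 + 4 = 11.
This bounds M(r) := max_{|z|=r} |p(z)| from above; equality holds iff all terms c_k z^k can be made to align in phase at a single z on |z|=r.
Part (b). At z = 1 (real, on the circle |z| = r):
  p(1) = (4)·1^0 + (3)·1^1 + (-4)·1^2 = 3.
  |p(1)| = 3.
Check: |p(1)| = 3 ≤ 11 = M_tri(1). ✓ Equality does not hold at z = 1 (the coefficients have mixed signs, so the terms do not all align in phase there).

M_tri(1) = 11; |p(1)| = 3; equality at z=1: no.


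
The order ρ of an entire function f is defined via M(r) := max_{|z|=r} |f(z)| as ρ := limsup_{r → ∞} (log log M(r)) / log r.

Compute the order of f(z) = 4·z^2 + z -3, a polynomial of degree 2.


|f(z)| ≤ Σ|c_k|·r^k = O(r^2) as r → ∞. Polynomial growth is O(e^{r^ε}) for every ε > 0 (since r^2/e^{r^ε} → 0), so ρ ≤ ε for all ε > 0, i.e. ρ = 0. Every nonconstant polynomial has order 0.
Therefore ρ = 0.

Order ρ = 0.


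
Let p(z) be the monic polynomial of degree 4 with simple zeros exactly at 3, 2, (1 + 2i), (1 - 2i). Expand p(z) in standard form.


The polynomial is p(z) = ∏_{α ∈ S} (z − α), where S = {3, 2, (1 + 2i), (1 - 2i)}.
Expanding the product yields: p(z) = z^4 -7·z^3 + 21·z^2 -37·z + 30.
Note conjugate pairs combine to real quadratics: (z − (1+2i))(z − (1−2i)) = z² − 2z + 5.
The resulting polynomial has degree 4 and real coefficients as required.

p(z) = z^4 -7·z^3 + 21·z^2 -37·z + 30.


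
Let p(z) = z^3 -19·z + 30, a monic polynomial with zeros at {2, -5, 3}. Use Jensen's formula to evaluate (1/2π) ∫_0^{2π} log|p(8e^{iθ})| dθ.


Zeros: -5, 2, 3; r = 8.
Inside |z| < r: -5, 2, 3. Outside (|z| ≥ r): ∅.
p(0) = 30, so log|p(0)| = log(30) = 3.4012.
Apply Jensen: I(r) = log|p(0)| + Σ_k log(r/|z_k|), summed over zeros inside |z| < r.
  log(r/|z_k|) for z_k = 2: log(8/2) = 1.3863
  log(r/|z_k|) for z_k = -5: log(8/5) = 0.4700
  log(r/|z_k|) for z_k = 3: log(8/3) = 0.9808
Sum over inside zeros: 2.8371.
I(r) = log|p(0)| + (inside sum) = 3.4012 + 2.8371 = 6.2383.
Closed form (all zeros inside, monic): I(r) = n·log(r) = 3·log(8) = 6.2383. ✓

I(r) ≈ 6.2383.


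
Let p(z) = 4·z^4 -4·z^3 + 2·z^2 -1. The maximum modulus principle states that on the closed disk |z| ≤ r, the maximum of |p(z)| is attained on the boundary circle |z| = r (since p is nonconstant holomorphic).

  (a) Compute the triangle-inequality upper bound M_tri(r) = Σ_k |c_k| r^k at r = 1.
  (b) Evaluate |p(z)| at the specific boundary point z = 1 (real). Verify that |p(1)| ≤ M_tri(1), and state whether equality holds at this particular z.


Coefficients: c_0 = -1, c_1 = 0, c_2 = 2, c_3 = -4, c_4 = 4. Radius r = 1.
Part (a). Triangle bound: M_tri(r) = Σ_k |c_k| r^k
  = |-1|·1^0 + |0|·1^1 + |2|·1^2 + |-4|·1^3 + |4|·1^4
  = 1 + 0 + 2 + 4 + 4 = 11.
This bounds M(r) := max_{|z|=r} |p(z)| from above; equality holds iff all terms c_k z^k can be made to align in phase at a single z on |z|=r.
Part (b). At z = 1 (real, on the circle |z| = r):
  p(1) = (-1)·1^0 + (0)·1^1 + (2)·1^2 + (-4)·1^3 + (4)·1^4 = 1.
  |p(1)| = 1.
Check: |p(1)| = 1 ≤ 11 = M_tri(1). ✓ Equality does not hold at z = 1 (the coefficients have mixed signs, so the terms do not all align in phase there).

M_tri(1) = 11; |p(1)| = 1; equality at z=1: no.


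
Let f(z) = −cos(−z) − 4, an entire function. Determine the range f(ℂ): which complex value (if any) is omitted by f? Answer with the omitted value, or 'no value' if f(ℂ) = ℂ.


Little Picard bounds the complement of f(ℂ) to at most one point.
cos is entire and surjective onto ℂ: for every w ∈ ℂ, cos(ζ) = w has a solution ζ ∈ ℂ (e.g., via the complex inverse arccos). With ζ = −z this gives z = ζ/(-1). Then -1·cos(−z) takes every value in -1·ℂ = ℂ, and adding -4 is a bijection of ℂ. So f is surjective and omits no value. (Note: only on the real line is cos bounded by [−1, 1].)

Omitted value: no value.


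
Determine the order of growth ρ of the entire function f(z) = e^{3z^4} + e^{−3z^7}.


Each summand is entire of order 4 and 7 respectively (as in the single-exponential case). The order of a sum is at most the max of the orders, so ρ ≤ 7. For the lower bound: on |z|=r choose arg z so that -3z^7 is real positive; then |e^{-3z^7}| = e^{3r^7} while |e^{3z^4}| ≤ e^{3r^4} = o(e^{3r^7}). So |f| ≥ e^{3r^7}(1 − o(1)) and ρ ≥ 7. Hence ρ = max(4, 7) = 7.
Therefore ρ = 7.

Order ρ = 7.


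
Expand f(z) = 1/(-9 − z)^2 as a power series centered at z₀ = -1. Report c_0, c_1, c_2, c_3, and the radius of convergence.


Let w = z − z₀, so z = z₀ + w.
Then -9 − z = -9 − (z₀ + w) = (-9 − z₀) − w = -8 − w.
f(z) = 1/(-8 − w)^2 = (1/(-8)^2) · (1 − w/(-8))^{−2}.
By the binomial series (1−u)^{−2} = Σ_{n≥0} C(n+1, 1) u^n for |u|<1, with u = w/(-8):
  c_n = C(n+1, 1) / (-8)^(n+2).
  c_0 = 1/(-8)^2 = 1/64.
  c_1 = 2/(-8)^3 = -1/256.
  c_2 = 3/(-8)^4 = 3/4096.
  c_3 = 4/(-8)^5 = -1/8192.
The series is valid for |w/d| < 1, i.e. |z − z₀| < |d|.
Radius of convergence: R = |-9 − z₀| = |-8| = 8 (distance from z₀ to the singularity z = -9).

c_0 = 1/64, c_1 = -1/256, c_2 = 3/4096, c_3 = -1/8192; R = 8.


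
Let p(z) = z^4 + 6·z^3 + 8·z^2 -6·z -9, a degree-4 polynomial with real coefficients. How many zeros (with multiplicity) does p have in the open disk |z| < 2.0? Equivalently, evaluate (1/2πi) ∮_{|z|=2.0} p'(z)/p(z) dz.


The zeros of p are: -3, -1, 1, -3.
Their magnitudes are: 3, 1, 1, 3.
Zeros with |z| < R = 2.0: -1, 1.
Count = 2.
By the argument principle, (1/2πi) ∮_{|z|=R} p'(z)/p(z) dz equals exactly this count.

Number of zeros inside |z| < 2.0: 2.


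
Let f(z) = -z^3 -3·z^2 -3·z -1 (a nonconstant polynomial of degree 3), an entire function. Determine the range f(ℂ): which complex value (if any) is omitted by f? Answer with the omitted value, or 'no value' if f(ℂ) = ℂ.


Little Picard bounds the complement of f(ℂ) to at most one point.
For every w ∈ ℂ, the equation p(z) − w = 0 is a nonconstant polynomial in z and hence has at least one root by the fundamental theorem of algebra. So p is surjective onto ℂ, omitting no value.

Omitted value: no value.


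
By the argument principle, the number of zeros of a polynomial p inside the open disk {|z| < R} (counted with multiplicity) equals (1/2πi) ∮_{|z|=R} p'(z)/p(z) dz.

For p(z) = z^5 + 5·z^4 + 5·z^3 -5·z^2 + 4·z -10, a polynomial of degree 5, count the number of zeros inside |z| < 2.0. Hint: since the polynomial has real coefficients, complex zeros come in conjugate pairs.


The zeros of p are: 1, (-3 + 1i), (-3 - 1i), (0 + 1i), (0 - 1i).
Their magnitudes are: 1, 3.162, 3.162, 1, 1.
Zeros with |z| < R = 2.0: 1, (0 + 1i), (0 - 1i).
Count = 3.
By the argument principle, (1/2πi) ∮_{|z|=R} p'(z)/p(z) dz equals exactly this count.

Number of zeros inside |z| < 2.0: 3.


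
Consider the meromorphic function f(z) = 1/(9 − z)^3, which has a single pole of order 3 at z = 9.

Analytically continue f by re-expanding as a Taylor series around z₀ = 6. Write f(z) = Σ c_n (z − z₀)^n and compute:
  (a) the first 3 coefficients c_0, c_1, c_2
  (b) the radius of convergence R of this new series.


Let w = z − z₀, so z = z₀ + w.
Then 9 − z = 9 − (z₀ + w) = (9 − z₀) − w = 3 − w.
f(z) = 1/(3 − w)^3 = (1/(3)^3) · (1 − w/(3))^{−3}.
By the binomial series (1−u)^{−3} = Σ_{n≥0} C(n+2, 2) u^n for |u|<1, with u = w/(3):
  c_n = C(n+2, 2) / (3)^(n+3).
  c_0 = 1/(3)^3 = 1/27.
  c_1 = 3/(3)^4 = 1/27.
  c_2 = 6/(3)^5 = 2/81.
The series is valid for |w/d| < 1, i.e. |z − z₀| < |d|.
Radius of convergence: R = |9 − z₀| = |3| = 3 (distance from z₀ to the singularity z = 9).

c_0 = 1/27, c_1 = 1/27, c_2 = 2/81; R = 3.


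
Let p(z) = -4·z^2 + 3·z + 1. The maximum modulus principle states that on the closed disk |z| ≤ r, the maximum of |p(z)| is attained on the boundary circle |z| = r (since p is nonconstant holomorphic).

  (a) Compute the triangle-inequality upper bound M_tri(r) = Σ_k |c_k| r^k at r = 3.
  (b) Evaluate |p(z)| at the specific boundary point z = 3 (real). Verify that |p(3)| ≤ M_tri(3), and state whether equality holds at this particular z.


Coefficients: c_0 = 1, c_1 = 3, c_2 = -4. Radius r = 3.
Part (a). Triangle bound: M_tri(r) = Σ_k |c_k| r^k
  = |1|·3^0 + |3|·3^1 + |-4|·3^2
  = 1 + 9 + 36 = 46.
This bounds M(r) := max_{|z|=r} |p(z)| from above; equality holds iff all terms c_k z^k can be made to align in phase at a single z on |z|=r.
Part (b). At z = 3 (real, on the circle |z| = r):
  p(3) = (1)·3^0 + (3)·3^1 + (-4)·3^2 = -26.
  |p(3)| = 26.
Check: |p(3)| = 26 ≤ 46 = M_tri(3). ✓ Equality does not hold at z = 3 (the coefficients have mixed signs, so the terms do not all align in phase there).

M_tri(3) = 46; |p(3)| = 26; equality at z=3: no.


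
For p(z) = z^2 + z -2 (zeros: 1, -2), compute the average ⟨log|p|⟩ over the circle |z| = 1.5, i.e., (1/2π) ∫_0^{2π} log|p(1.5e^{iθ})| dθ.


Zeros: -2, 1; r = 1.5.
Inside |z| < r: 1. Outside (|z| ≥ r): -2.
p(0) = -2, so log|p(0)| = log(2) = 0.6931.
Apply Jensen: I(r) = log|p(0)| + Σ_k log(r/|z_k|), summed over zeros inside |z| < r.
  log(r/|z_k|) for z_k = 1: log(1.5/1) = 0.4055
  Outside zeros (-2) contribute nothing to the Jensen sum.
Sum over inside zeros: 0.4055.
I(r) = log|p(0)| + (inside sum) = 0.6931 + 0.4055 = 1.0986.
Note: since some zeros are outside |z| ≤ r, the simplified n·log(r) form does NOT apply — only the inside zeros contribute.

I(r) ≈ 1.0986.


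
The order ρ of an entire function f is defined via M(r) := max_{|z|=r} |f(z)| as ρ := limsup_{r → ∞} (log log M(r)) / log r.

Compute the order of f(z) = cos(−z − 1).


cos(w) is a linear combination of e^{iw} and e^{−iw} (or e^w, e^{−w} in the hyperbolic case), so |cos(w)| ≤ e^{|w|}. With w = −z − 1, |w| ≤ 1|z| + 1 = 1r + 1 on |z| = r, giving M(r) ≤ e^{1r + 1}, so ρ ≤ 1. On a suitable ray (z = it for sin/cos; z = t for sinh/cosh, t real → ∞), |cos(−z − 1)| grows like e^{1|t|}/2, so ρ ≥ 1. Hence ρ = 1.
Therefore ρ = 1.

Order ρ = 1.


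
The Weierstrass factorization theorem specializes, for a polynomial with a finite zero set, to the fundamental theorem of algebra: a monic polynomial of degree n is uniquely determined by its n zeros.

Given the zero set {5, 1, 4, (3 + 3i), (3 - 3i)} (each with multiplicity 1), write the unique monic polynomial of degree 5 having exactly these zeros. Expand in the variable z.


The polynomial is p(z) = ∏_{α ∈ S} (z − α), where S = {5, 1, 4, (3 + 3i), (3 - 3i)}.
Expanding the product yields: p(z) = z^5 -16·z^4 + 107·z^3 -374·z^2 + 642·z -360.
Note conjugate pairs combine to real quadratics: (z − (3+3i))(z − (3−3i)) = z² − 6z + 18.
The resulting polynomial has degree 5 and real coefficients as required.

p(z) = z^5 -16·z^4 + 107·z^3 -374·z^2 + 642·z -360.


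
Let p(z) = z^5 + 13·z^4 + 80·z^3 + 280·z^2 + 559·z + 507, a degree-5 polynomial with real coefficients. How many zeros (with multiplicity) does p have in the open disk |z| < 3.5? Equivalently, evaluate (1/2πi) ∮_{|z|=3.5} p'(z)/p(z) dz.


The zeros of p are: -3, (-2 + 3i), (-2 - 3i), (-3 + 2i), (-3 - 2i).
Their magnitudes are: 3, 3.606, 3.606, 3.606, 3.606.
Zeros with |z| < R = 3.5: -3.
Count = 1.
By the argument principle, (1/2πi) ∮_{|z|=R} p'(z)/p(z) dz equals exactly this count.

Number of zeros inside |z| < 3.5: 1.


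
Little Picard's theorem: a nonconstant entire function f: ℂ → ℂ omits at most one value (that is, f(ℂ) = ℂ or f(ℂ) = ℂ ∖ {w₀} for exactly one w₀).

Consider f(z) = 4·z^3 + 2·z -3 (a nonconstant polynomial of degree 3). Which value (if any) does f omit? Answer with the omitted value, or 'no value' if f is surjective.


Little Picard bounds the complement of f(ℂ) to at most one point.
For every w ∈ ℂ, the equation p(z) − w = 0 is a nonconstant polynomial in z and hence has at least one root by the fundamental theorem of algebra. So p is surjective onto ℂ, omitting no value.

Omitted value: no value.


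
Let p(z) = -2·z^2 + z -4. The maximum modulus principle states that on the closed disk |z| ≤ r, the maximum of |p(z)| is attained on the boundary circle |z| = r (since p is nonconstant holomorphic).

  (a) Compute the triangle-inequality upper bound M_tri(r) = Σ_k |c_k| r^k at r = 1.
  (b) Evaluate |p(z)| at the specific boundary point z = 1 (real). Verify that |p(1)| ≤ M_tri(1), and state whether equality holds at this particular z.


Coefficients: c_0 = -4, c_1 = 1, c_2 = -2. Radius r = 1.
Part (a). Triangle bound: M_tri(r) = Σ_k |c_k| r^k
  = |-4|·1^0 + |1|·1^1 + |-2|·1^2
  = 4 + 1 + 2 = 7.
This bounds M(r) := max_{|z|=r} |p(z)| from above; equality holds iff all terms c_k z^k can be made to align in phase at a single z on |z|=r.
Part (b). At z = 1 (real, on the circle |z| = r):
  p(1) = (-4)·1^0 + (1)·1^1 + (-2)·1^2 = -5.
  |p(1)| = 5.
Check: |p(1)| = 5 ≤ 7 = M_tri(1). ✓ Equality does not hold at z = 1 (the coefficients have mixed signs, so the terms do not all align in phase there).

M_tri(1) = 7; |p(1)| = 5; equality at z=1: no.


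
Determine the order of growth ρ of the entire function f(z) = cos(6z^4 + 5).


Write cos(w) = (e^{iw} ± e^{−iw})/(2 or 2i), so |cos(w)| ≤ e^{|w|}. With w = 6z^4 + 5, |w| ≤ 6r^4 + 5 on |z|=r, giving M(r) ≤ e^{6r^4 + 5} and ρ ≤ 4. For the lower bound, choose z on |z|=r with 6z^4 purely imaginary of modulus 6r^4; then |cos(6z^4 + 5)| grows like e^{6r^4}/2, so ρ ≥ 4. Hence ρ = 4.
Therefore ρ = 4.

Order ρ = 4.


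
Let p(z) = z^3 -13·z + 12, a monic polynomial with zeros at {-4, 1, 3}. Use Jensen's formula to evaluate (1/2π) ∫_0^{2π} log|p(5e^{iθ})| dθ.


Zeros: -4, 1, 3; r = 5.
Inside |z| < r: -4, 1, 3. Outside (|z| ≥ r): ∅.
p(0) = 12, so log|p(0)| = log(12) = 2.4849.
Apply Jensen: I(r) = log|p(0)| + Σ_k log(r/|z_k|), summed over zeros inside |z| < r.
  log(r/|z_k|) for z_k = -4: log(5/4) = 0.2231
  log(r/|z_k|) for z_k = 1: log(5/1) = 1.6094
  log(r/|z_k|) for z_k = 3: log(5/3) = 0.5108
Sum over inside zeros: 2.3434.
I(r) = log|p(0)| + (inside sum) = 2.4849 + 2.3434 = 4.8283.
Closed form (all zeros inside, monic): I(r) = n·log(r) = 3·log(5) = 4.8283. ✓

I(r) ≈ 4.8283.


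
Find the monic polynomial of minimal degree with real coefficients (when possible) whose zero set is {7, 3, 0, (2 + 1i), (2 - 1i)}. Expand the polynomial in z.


The polynomial is p(z) = ∏_{α ∈ S} (z − α), where S = {7, 3, 0, (2 + 1i), (2 - 1i)}.
Expanding the product yields: p(z) = z^5 -14·z^4 + 66·z^3 -134·z^2 + 105·z.
Note conjugate pairs combine to real quadratics: (z − (2+1i))(z − (2−1i)) = z² − 4z + 5.
The resulting polynomial has degree 5 and real coefficients as required.

p(z) = z^5 -14·z^4 + 66·z^3 -134·z^2 + 105·z.


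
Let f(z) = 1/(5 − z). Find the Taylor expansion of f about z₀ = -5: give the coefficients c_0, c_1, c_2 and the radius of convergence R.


Let w = z − z₀, so z = z₀ + w.
Then 5 − z = 5 − (z₀ + w) = (5 − z₀) − w = 10 − w.
f(z) = 1/(10 − w) = (1/(10)) · 1/(1 − w/(10)) = Σ_{n≥0} w^n / (10)^(n+1).
So c_n = 1/(10)^(n+1):
  c_0 = 1/(10)^1 = 1/10.
  c_1 = 1/(10)^2 = 1/100.
  c_2 = 1/(10)^3 = 1/1000.
The series is valid for |w/d| < 1, i.e. |z − z₀| < |d|.
Radius of convergence: R = |5 − z₀| = |10| = 10 (distance from z₀ to the singularity z = 5).

c_0 = 1/10, c_1 = 1/100, c_2 = 1/1000; R = 10.


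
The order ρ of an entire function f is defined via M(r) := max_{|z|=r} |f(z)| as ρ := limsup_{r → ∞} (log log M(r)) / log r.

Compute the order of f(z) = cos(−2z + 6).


cos(w) is a linear combination of e^{iw} and e^{−iw} (or e^w, e^{−w} in the hyperbolic case), so |cos(w)| ≤ e^{|w|}. With w = −2z + 6, |w| ≤ 2|z| + 6 = 2r + 6 on |z| = r, giving M(r) ≤ e^{2r + 6}, so ρ ≤ 1. On a suitable ray (z = it for sin/cos; z = t for sinh/cosh, t real → ∞), |cos(−2z + 6)| grows like e^{2|t|}/2, so ρ ≥ 1. Hence ρ = 1.
Therefore ρ = 1.

Order ρ = 1.


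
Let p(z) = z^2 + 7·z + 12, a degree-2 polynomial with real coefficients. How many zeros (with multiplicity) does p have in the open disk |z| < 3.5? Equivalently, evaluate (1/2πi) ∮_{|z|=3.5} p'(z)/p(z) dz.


The zeros of p are: -3, -4.
Their magnitudes are: 3, 4.
Zeros with |z| < R = 3.5: -3.
Count = 1.
By the argument principle, (1/2πi) ∮_{|z|=R} p'(z)/p(z) dz equals exactly this count.

Number of zeros inside |z| < 3.5: 1.


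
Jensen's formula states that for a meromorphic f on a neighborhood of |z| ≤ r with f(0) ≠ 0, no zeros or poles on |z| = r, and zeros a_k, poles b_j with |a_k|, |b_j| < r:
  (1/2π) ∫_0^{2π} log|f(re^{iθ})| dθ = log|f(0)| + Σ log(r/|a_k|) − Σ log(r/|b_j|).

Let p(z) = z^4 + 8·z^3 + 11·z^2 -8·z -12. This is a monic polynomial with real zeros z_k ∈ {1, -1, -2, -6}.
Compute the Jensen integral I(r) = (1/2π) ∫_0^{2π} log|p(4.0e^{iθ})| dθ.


Zeros: -6, -2, -1, 1; r = 4.0.
Inside |z| < r: -2, -1, 1. Outside (|z| ≥ r): -6.
p(0) = -12, so log|p(0)| = log(12) = 2.4849.
Apply Jensen: I(r) = log|p(0)| + Σ_k log(r/|z_k|), summed over zeros inside |z| < r.
  log(r/|z_k|) for z_k = 1: log(4.0/1) = 1.3863
  log(r/|z_k|) for z_k = -1: log(4.0/1) = 1.3863
  log(r/|z_k|) for z_k = -2: log(4.0/2) = 0.6931
  Outside zeros (-6) contribute nothing to the Jensen sum.
Sum over inside zeros: 3.4657.
I(r) = log|p(0)| + (inside sum) = 2.4849 + 3.4657 = 5.9506.
Note: since some zeros are outside |z| ≤ r, the simplified n·log(r) form does NOT apply — only the inside zeros contribute.

I(r) ≈ 5.9506.


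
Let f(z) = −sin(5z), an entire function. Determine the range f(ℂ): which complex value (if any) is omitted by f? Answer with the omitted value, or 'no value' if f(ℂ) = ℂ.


Little Picard bounds the complement of f(ℂ) to at most one point.
sin is entire and surjective onto ℂ: for every w ∈ ℂ, sin(ζ) = w has a solution ζ ∈ ℂ (e.g., via the complex inverse arcsin). With ζ = 5z this gives z = ζ/(5). Then -1·sin(5z) takes every value in -1·ℂ = ℂ, and adding 0 is a bijection of ℂ. So f is surjective and omits no value. (Note: only on the real line is sin bounded by [−1, 1].)

Omitted value: no value.


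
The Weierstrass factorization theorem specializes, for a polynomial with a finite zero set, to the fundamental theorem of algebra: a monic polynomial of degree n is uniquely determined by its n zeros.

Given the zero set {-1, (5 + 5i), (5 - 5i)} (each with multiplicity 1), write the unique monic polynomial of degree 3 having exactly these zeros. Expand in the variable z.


The polynomial is p(z) = ∏_{α ∈ S} (z − α), where S = {-1, (5 + 5i), (5 - 5i)}.
Expanding the product yields: p(z) = z^3 -9·z^2 + 40·z + 50.
Note conjugate pairs combine to real quadratics: (z − (5+5i))(z − (5−5i)) = z² − 10z + 50.
The resulting polynomial has degree 3 and real coefficients as required.

p(z) = z^3 -9·z^2 + 40·z + 50.


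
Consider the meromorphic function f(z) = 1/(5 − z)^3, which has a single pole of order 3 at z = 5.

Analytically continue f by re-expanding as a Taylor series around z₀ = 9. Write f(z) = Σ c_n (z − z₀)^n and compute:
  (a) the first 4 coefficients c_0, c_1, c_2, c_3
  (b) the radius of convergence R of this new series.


Let w = z − z₀, so z = z₀ + w.
Then 5 − z = 5 − (z₀ + w) = (5 − z₀) − w = -4 − w.
f(z) = 1/(-4 − w)^3 = (1/(-4)^3) · (1 − w/(-4))^{−3}.
By the binomial series (1−u)^{−3} = Σ_{n≥0} C(n+2, 2) u^n for |u|<1, with u = w/(-4):
  c_n = C(n+2, 2) / (-4)^(n+3).
  c_0 = 1/(-4)^3 = -1/64.
  c_1 = 3/(-4)^4 = 3/256.
  c_2 = 6/(-4)^5 = -3/512.
  c_3 = 10/(-4)^6 = 5/2048.
The series is valid for |w/d| < 1, i.e. |z − z₀| < |d|.
Radius of convergence: R = |5 − z₀| = |-4| = 4 (distance from z₀ to the singularity z = 5).

c_0 = -1/64, c_1 = 3/256, c_2 = -3/512, c_3 = 5/2048; R = 4.


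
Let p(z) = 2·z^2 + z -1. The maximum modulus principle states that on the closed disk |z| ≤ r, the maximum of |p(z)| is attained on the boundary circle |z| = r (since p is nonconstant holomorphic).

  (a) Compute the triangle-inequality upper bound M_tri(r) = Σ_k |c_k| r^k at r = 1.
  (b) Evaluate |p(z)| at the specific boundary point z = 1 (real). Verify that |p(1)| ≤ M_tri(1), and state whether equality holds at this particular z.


Coefficients: c_0 = -1, c_1 = 1, c_2 = 2. Radius r = 1.
Part (a). Triangle bound: M_tri(r) = Σ_k |c_k| r^k
  = |-1|·1^0 + |1|·1^1 + |2|·1^2
  = 1 + 1 + 2 = 4.
This bounds M(r) := max_{|z|=r} |p(z)| from above; equality holds iff all terms c_k z^k can be made to align in phase at a single z on |z|=r.
Part (b). At z = 1 (real, on the circle |z| = r):
  p(1) = (-1)·1^0 + (1)·1^1 + (2)·1^2 = 2.
  |p(1)| = 2.
Check: |p(1)| = 2 ≤ 4 = M_tri(1). ✓ Equality does not hold at z = 1 (the coefficients have mixed signs, so the terms do not all align in phase there).

M_tri(1) = 4; |p(1)| = 2; equality at z=1: no.


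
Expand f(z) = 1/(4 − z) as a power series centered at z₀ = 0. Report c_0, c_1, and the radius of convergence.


Let w = z − z₀, so z = z₀ + w.
Then 4 − z = 4 − (z₀ + w) = (4 − z₀) − w = 4 − w.
f(z) = 1/(4 − w) = (1/(4)) · 1/(1 − w/(4)) = Σ_{n≥0} w^n / (4)^(n+1).
So c_n = 1/(4)^(n+1):
  c_0 = 1/(4)^1 = 1/4.
  c_1 = 1/(4)^2 = 1/16.
The series is valid for |w/d| < 1, i.e. |z − z₀| < |d|.
Radius of convergence: R = |4 − z₀| = |4| = 4 (distance from z₀ to the singularity z = 4).

c_0 = 1/4, c_1 = 1/16; R = 4.


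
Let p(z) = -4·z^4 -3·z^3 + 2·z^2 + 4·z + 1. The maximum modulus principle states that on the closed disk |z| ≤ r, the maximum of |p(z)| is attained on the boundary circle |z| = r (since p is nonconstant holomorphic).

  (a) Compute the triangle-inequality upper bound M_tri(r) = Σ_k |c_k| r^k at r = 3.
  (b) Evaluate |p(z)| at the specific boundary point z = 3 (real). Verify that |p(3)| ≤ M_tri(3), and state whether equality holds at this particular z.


Coefficients: c_0 = 1, c_1 = 4, c_2 = 2, c_3 = -3, c_4 = -4. Radius r = 3.
Part (a). Triangle bound: M_tri(r) = Σ_k |c_k| r^k
  = |1|·3^0 + |4|·3^1 + |2|·3^2 + |-3|·3^3 + |-4|·3^4
  = 1 + 12 + 18 + 81 + 324 = 436.
This bounds M(r) := max_{|z|=r} |p(z)| from above; equality holds iff all terms c_k z^k can be made to align in phase at a single z on |z|=r.
Part (b). At z = 3 (real, on the circle |z| = r):
  p(3) = (1)·3^0 + (4)·3^1 + (2)·3^2 + (-3)·3^3 + (-4)·3^4 = -374.
  |p(3)| = 374.
Check: |p(3)| = 374 ≤ 436 = M_tri(3). ✓ Equality does not hold at z = 3 (the coefficients have mixed signs, so the terms do not all align in phase there).

M_tri(3) = 436; |p(3)| = 374; equality at z=3: no.


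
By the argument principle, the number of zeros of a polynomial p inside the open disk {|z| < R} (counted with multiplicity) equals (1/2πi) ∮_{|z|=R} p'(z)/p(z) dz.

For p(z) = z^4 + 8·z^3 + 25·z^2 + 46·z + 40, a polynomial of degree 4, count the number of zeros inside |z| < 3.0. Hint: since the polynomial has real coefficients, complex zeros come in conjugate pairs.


The zeros of p are: -2, -4, (-1 + 2i), (-1 - 2i).
Their magnitudes are: 2, 4, 2.236, 2.236.
Zeros with |z| < R = 3.0: -2, (-1 + 2i), (-1 - 2i).
Count = 3.
By the argument principle, (1/2πi) ∮_{|z|=R} p'(z)/p(z) dz equals exactly this count.

Number of zeros inside |z| < 3.0: 3.


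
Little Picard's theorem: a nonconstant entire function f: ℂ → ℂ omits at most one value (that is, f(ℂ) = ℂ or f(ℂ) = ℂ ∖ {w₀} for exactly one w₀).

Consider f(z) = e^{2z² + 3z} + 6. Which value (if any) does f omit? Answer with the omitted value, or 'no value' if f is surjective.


Little Picard bounds the complement of f(ℂ) to at most one point.
The exponent g(z) = 2z² + 3z is a nonconstant polynomial, hence surjective onto ℂ. So e^{g(z)} takes every value in {e^w : w ∈ ℂ} = ℂ ∖ {0}. Adding 6 shifts the range to ℂ ∖ {6}. f omits exactly 6.

Omitted value: 6.


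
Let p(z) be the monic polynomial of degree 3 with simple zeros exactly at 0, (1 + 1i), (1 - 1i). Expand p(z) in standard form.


The polynomial is p(z) = ∏_{α ∈ S} (z − α), where S = {0, (1 + 1i), (1 - 1i)}.
Expanding the product yields: p(z) = z^3 -2·z^2 + 2·z.
Note conjugate pairs combine to real quadratics: (z − (1+1i))(z − (1−1i)) = z² − 2z + 2.
The resulting polynomial has degree 3 and real coefficients as required.

p(z) = z^3 -2·z^2 + 2·z.


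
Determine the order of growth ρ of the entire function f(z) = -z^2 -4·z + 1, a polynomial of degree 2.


|f(z)| ≤ Σ|c_k|·r^k = O(r^2) as r → ∞. Polynomial growth is O(e^{r^ε}) for every ε > 0 (since r^2/e^{r^ε} → 0), so ρ ≤ ε for all ε > 0, i.e. ρ = 0. Every nonconstant polynomial has order 0.
Therefore ρ = 0.

Order ρ = 0.


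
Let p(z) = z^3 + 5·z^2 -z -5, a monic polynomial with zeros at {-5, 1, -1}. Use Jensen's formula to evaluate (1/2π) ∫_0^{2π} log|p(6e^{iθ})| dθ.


Zeros: -5, -1, 1; r = 6.
Inside |z| < r: -5, -1, 1. Outside (|z| ≥ r): ∅.
p(0) = -5, so log|p(0)| = log(5) = 1.6094.
Apply Jensen: I(r) = log|p(0)| + Σ_k log(r/|z_k|), summed over zeros inside |z| < r.
  log(r/|z_k|) for z_k = -5: log(6/5) = 0.1823
  log(r/|z_k|) for z_k = 1: log(6/1) = 1.7918
  log(r/|z_k|) for z_k = -1: log(6/1) = 1.7918
Sum over inside zeros: 3.7658.
I(r) = log|p(0)| + (inside sum) = 1.6094 + 3.7658 = 5.3753.
Closed form (all zeros inside, monic): I(r) = n·log(r) = 3·log(6) = 5.3753. ✓

I(r) ≈ 5.3753.


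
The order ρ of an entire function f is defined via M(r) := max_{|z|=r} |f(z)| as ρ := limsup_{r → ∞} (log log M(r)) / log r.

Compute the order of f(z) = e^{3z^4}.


|e^{3z^4}| = e^{Re(3·z^4) + 0} ≤ e^{3|z|^4 + 0} = e^{3r^4 + 0} on |z| = r, so ρ ≤ 4. Choosing z on |z|=r so that 3·z^4 is real positive (always possible by picking arg z appropriately) gives |f(z)| = e^{3r^4 + 0}, matching the bound. The additive constant 0 does not affect log log M(r) ~ 4·log r. Hence ρ = 4.
Therefore ρ = 4.

Order ρ = 4.


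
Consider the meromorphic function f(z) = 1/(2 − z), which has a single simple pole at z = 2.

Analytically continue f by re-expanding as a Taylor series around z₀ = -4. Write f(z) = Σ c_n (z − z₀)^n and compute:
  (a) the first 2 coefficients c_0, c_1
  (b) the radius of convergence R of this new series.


Let w = z − z₀, so z = z₀ + w.
Then 2 − z = 2 − (z₀ + w) = (2 − z₀) − w = 6 − w.
f(z) = 1/(6 − w) = (1/(6)) · 1/(1 − w/(6)) = Σ_{n≥0} w^n / (6)^(n+1).
So c_n = 1/(6)^(n+1):
  c_0 = 1/(6)^1 = 1/6.
  c_1 = 1/(6)^2 = 1/36.
The series is valid for |w/d| < 1, i.e. |z − z₀| < |d|.
Radius of convergence: R = |2 − z₀| = |6| = 6 (distance from z₀ to the singularity z = 2).

c_0 = 1/6, c_1 = 1/36; R = 6.


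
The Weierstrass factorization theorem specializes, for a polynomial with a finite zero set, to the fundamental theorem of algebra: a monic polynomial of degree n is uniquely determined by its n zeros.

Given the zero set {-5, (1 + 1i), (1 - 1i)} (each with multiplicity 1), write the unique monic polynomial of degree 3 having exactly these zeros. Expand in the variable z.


The polynomial is p(z) = ∏_{α ∈ S} (z − α), where S = {-5, (1 + 1i), (1 - 1i)}.
Expanding the product yields: p(z) = z^3 + 3·z^2 -8·z + 10.
Note conjugate pairs combine to real quadratics: (z − (1+1i))(z − (1−1i)) = z² − 2z + 2.
The resulting polynomial has degree 3 and real coefficients as required.

p(z) = z^3 + 3·z^2 -8·z + 10.


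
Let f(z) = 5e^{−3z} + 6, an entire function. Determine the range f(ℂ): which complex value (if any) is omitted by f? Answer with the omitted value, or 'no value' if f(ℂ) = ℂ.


Little Picard bounds the complement of f(ℂ) to at most one point.
e^{−3z} is never zero on ℂ, so 5·e^{−3z} takes every value in ℂ ∖ {0}. Adding 6 shifts the range to ℂ ∖ {6}. Thus f omits exactly the value 6.

Omitted value: 6.


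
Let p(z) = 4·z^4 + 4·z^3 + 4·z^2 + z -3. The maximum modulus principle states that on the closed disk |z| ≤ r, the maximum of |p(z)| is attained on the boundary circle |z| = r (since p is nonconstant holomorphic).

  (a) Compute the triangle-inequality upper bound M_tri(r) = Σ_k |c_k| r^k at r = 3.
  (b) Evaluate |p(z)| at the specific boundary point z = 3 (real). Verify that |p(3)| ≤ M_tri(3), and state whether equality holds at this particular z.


Coefficients: c_0 = -3, c_1 = 1, c_2 = 4, c_3 = 4, c_4 = 4. Radius r = 3.
Part (a). Triangle bound: M_tri(r) = Σ_k |c_k| r^k
  = |-3|·3^0 + |1|·3^1 + |4|·3^2 + |4|·3^3 + |4|·3^4
  = 3 + 3 + 36 + 108 + 324 = 474.
This bounds M(r) := max_{|z|=r} |p(z)| from above; equality holds iff all terms c_k z^k can be made to align in phase at a single z on |z|=r.
Part (b). At z = 3 (real, on the circle |z| = r):
  p(3) = (-3)·3^0 + (1)·3^1 + (4)·3^2 + (4)·3^3 + (4)·3^4 = 468.
  |p(3)| = 468.
Check: |p(3)| = 468 ≤ 474 = M_tri(3). ✓ Equality does not hold at z = 3 (the coefficients have mixed signs, so the terms do not all align in phase there).

M_tri(3) = 474; |p(3)| = 468; equality at z=3: no.


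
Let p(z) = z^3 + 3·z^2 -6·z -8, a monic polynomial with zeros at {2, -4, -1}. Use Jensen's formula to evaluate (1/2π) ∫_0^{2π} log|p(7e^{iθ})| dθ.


Zeros: -4, -1, 2; r = 7.
Inside |z| < r: -4, -1, 2. Outside (|z| ≥ r): ∅.
p(0) = -8, so log|p(0)| = log(8) = 2.0794.
Apply Jensen: I(r) = log|p(0)| + Σ_k log(r/|z_k|), summed over zeros inside |z| < r.
  log(r/|z_k|) for z_k = 2: log(7/2) = 1.2528
  log(r/|z_k|) for z_k = -4: log(7/4) = 0.5596
  log(r/|z_k|) for z_k = -1: log(7/1) = 1.9459
Sum over inside zeros: 3.7583.
I(r) = log|p(0)| + (inside sum) = 2.0794 + 3.7583 = 5.8377.
Closed form (all zeros inside, monic): I(r) = n·log(r) = 3·log(7) = 5.8377. ✓

I(r) ≈ 5.8377.


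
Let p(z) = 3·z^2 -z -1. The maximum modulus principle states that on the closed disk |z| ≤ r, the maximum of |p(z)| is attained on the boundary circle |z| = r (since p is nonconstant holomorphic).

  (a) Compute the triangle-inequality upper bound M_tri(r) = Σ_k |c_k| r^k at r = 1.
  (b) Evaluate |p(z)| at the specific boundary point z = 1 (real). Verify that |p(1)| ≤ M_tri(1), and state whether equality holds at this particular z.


Coefficients: c_0 = -1, c_1 = -1, c_2 = 3. Radius r = 1.
Part (a). Triangle bound: M_tri(r) = Σ_k |c_k| r^k
  = |-1|·1^0 + |-1|·1^1 + |3|·1^2
  = 1 + 1 + 3 = 5.
This bounds M(r) := max_{|z|=r} |p(z)| from above; equality holds iff all terms c_k z^k can be made to align in phase at a single z on |z|=r.
Part (b). At z = 1 (real, on the circle |z| = r):
  p(1) = (-1)·1^0 + (-1)·1^1 + (3)·1^2 = 1.
  |p(1)| = 1.
Check: |p(1)| = 1 ≤ 5 = M_tri(1). ✓ Equality does not hold at z = 1 (the coefficients have mixed signs, so the terms do not all align in phase there).

M_tri(1) = 5; |p(1)| = 1; equality at z=1: no.


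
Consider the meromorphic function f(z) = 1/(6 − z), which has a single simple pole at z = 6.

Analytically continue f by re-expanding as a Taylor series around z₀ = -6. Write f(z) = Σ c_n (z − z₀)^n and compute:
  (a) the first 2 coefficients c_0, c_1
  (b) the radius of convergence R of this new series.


Let w = z − z₀, so z = z₀ + w.
Then 6 − z = 6 − (z₀ + w) = (6 − z₀) − w = 12 − w.
f(z) = 1/(12 − w) = (1/(12)) · 1/(1 − w/(12)) = Σ_{n≥0} w^n / (12)^(n+1).
So c_n = 1/(12)^(n+1):
  c_0 = 1/(12)^1 = 1/12.
  c_1 = 1/(12)^2 = 1/144.
The series is valid for |w/d| < 1, i.e. |z − z₀| < |d|.
Radius of convergence: R = |6 − z₀| = |12| = 12 (distance from z₀ to the singularity z = 6).

c_0 = 1/12, c_1 = 1/144; R = 12.


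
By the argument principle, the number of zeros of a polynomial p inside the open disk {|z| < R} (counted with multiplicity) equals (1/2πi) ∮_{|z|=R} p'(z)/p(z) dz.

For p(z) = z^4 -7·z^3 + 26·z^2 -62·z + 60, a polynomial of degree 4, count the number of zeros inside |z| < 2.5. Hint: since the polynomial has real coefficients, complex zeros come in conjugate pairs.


The zeros of p are: (1 + 3i), (1 - 3i), 2, 3.
Their magnitudes are: 3.162, 3.162, 2, 3.
Zeros with |z| < R = 2.5: 2.
Count = 1.
By the argument principle, (1/2πi) ∮_{|z|=R} p'(z)/p(z) dz equals exactly this count.

Number of zeros inside |z| < 2.5: 1.


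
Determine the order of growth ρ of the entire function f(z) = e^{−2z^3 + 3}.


|e^{−2z^3 + 3}| = e^{Re(-2·z^3) + 3} ≤ e^{2|z|^3 + 3} = e^{2r^3 + 3} on |z| = r, so ρ ≤ 3. Choosing z on |z|=r so that -2·z^3 is real positive (always possible by picking arg z appropriately) gives |f(z)| = e^{2r^3 + 3}, matching the bound. The additive constant 3 does not affect log log M(r) ~ 3·log r. Hence ρ = 3.
Therefore ρ = 3.

Order ρ = 3.


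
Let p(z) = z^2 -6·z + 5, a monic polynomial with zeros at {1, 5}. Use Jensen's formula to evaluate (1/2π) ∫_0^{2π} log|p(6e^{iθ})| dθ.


Zeros: 1, 5; r = 6.
Inside |z| < r: 1, 5. Outside (|z| ≥ r): ∅.
p(0) = 5, so log|p(0)| = log(5) = 1.6094.
Apply Jensen: I(r) = log|p(0)| + Σ_k log(r/|z_k|), summed over zeros inside |z| < r.
  log(r/|z_k|) for z_k = 1: log(6/1) = 1.7918
  log(r/|z_k|) for z_k = 5: log(6/5) = 0.1823
Sum over inside zeros: 1.9741.
I(r) = log|p(0)| + (inside sum) = 1.6094 + 1.9741 = 3.5835.
Closed form (all zeros inside, monic): I(r) = n·log(r) = 2·log(6) = 3.5835. ✓

I(r) ≈ 3.5835.
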